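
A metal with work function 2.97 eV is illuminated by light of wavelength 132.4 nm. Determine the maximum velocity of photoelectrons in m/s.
1.4998e+06 m/s

First, find the maximum kinetic energy:
E_photon = hc/λ = 9.3644 eV
KE_max = E_photon - φ = 9.3644 - 2.97 = 6.3944 eV

Convert to Joules: KE_max = 6.3944 × 1.602×10⁻¹⁹ J = 1.0245e-18 J

Then use KE = ½mv² to find velocity:
v = √(2·KE/m) = √(2 × 1.0245e-18 J / 9.109e-31 kg)
v = 1.4998e+06 m/s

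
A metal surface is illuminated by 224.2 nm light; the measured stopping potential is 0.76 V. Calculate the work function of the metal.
4.77 eV

The stopping potential gives the maximum kinetic energy: KE_max = eV_s = 0.76 eV

From Einstein's photoelectric equation: KE_max = hc/λ - φ
Rearranging: φ = hc/λ - KE_max

Calculate photon energy:
E_photon = hc/λ = (6.626×10⁻³⁴ J·s)(3×10⁸ m/s) / (224.2×10⁻⁹ m) = 5.5301 eV

Therefore:
φ = 5.5301 - 0.76 = 4.77 eV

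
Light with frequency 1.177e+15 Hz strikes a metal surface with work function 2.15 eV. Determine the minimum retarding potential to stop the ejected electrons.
2.7177 V

The stopping potential V_s satisfies: eV_s = KE_max

First, find KE_max using Einstein's equation:
E_photon = hf = (6.626×10⁻³⁴ J·s)(1.177e+15 Hz) = 4.8677 eV
KE_max = E_photon - φ = 4.8677 - 2.15 = 2.7177 eV

Since eV_s = KE_max:
V_s = KE_max/e = 2.7177 V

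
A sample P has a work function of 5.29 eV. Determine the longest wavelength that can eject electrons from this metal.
234.37 nm

The threshold wavelength is when the photon energy equals the work function:
hc/λ₀ = φ

Solving for λ₀:
λ₀ = hc/φ = (6.626×10⁻³⁴ J·s)(3×10⁸ m/s) / (5.29 eV × 1.602×10⁻¹⁹ J/eV)
λ₀ = 234.37 nm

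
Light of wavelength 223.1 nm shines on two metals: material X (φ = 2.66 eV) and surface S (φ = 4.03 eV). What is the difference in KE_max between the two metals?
1.3700 eV

Using KE_max = hc/λ - φ for each metal:

Photon energy: E = hc/λ = 5.5573 eV

For material X (φ₁ = 2.66 eV):
KE₁ = E - φ₁ = 5.5573 - 2.66 = 2.8973 eV

For surface S (φ₂ = 4.03 eV):
KE₂ = E - φ₂ = 5.5573 - 4.03 = 1.5273 eV

Difference:
ΔKE = KE₁ - KE₂ = 2.8973 - 1.5273 = 1.3700 eV

Note: The difference equals the difference in work functions: 4.03 - 2.66 = 1.37 eV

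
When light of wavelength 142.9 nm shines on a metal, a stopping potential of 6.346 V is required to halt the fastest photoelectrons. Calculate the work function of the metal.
2.33 eV

The stopping potential gives the maximum kinetic energy: KE_max = eV_s = 6.346 eV

From Einstein's photoelectric equation: KE_max = hc/λ - φ
Rearranging: φ = hc/λ - KE_max

Calculate photon energy:
E_photon = hc/λ = (6.626×10⁻³⁴ J·s)(3×10⁸ m/s) / (142.9×10⁻⁹ m) = 8.6763 eV

Therefore:
φ = 8.6763 - 6.346 = 2.33 eV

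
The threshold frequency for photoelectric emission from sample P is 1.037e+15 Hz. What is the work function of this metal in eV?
4.29 eV

At the threshold frequency, photon energy equals work function:
φ = hf₀

Calculating:
φ = (6.626×10⁻³⁴ J·s)(1.037e+15 Hz)
φ = 4.29 eV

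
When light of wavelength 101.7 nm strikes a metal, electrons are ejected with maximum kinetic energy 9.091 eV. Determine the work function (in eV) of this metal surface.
3.10 eV

From Einstein's photoelectric equation: KE_max = hf - φ = hc/λ - φ

Rearranging for φ:
φ = hc/λ - KE_max

Calculate photon energy:
E_photon = hc/λ = 12.1912 eV

Therefore:
φ = 12.1912 - 9.091 = 3.10 eV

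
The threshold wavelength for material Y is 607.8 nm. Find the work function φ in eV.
2.04 eV

At the threshold wavelength, photon energy equals work function:
φ = hc/λ₀

Calculating:
φ = (6.626×10⁻³⁴ J·s)(3×10⁸ m/s) / (607.8×10⁻⁹ m)
φ = 2.04 eV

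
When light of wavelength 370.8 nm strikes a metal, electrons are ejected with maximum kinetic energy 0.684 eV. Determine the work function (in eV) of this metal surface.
2.66 eV

From Einstein's photoelectric equation: KE_max = hf - φ = hc/λ - φ

Rearranging for φ:
φ = hc/λ - KE_max

Calculate photon energy:
E_photon = hc/λ = 3.3437 eV

Therefore:
φ = 3.3437 - 0.684 = 2.66 eV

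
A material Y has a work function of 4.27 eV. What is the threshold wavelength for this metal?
290.36 nm

The threshold wavelength is when the photon energy equals the work function:
hc/λ₀ = φ

Solving for λ₀:
λ₀ = hc/φ = (6.626×10⁻³⁴ J·s)(3×10⁸ m/s) / (4.27 eV × 1.602×10⁻¹⁹ J/eV)
λ₀ = 290.36 nm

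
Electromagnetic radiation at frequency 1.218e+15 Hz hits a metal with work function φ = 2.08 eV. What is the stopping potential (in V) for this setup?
2.9572 V

The stopping potential V_s satisfies: eV_s = KE_max

First, find KE_max using Einstein's equation:
E_photon = hf = (6.626×10⁻³⁴ J·s)(1.218e+15 Hz) = 5.0372 eV
KE_max = E_photon - φ = 5.0372 - 2.08 = 2.9572 eV

Since eV_s = KE_max:
V_s = KE_max/e = 2.9572 V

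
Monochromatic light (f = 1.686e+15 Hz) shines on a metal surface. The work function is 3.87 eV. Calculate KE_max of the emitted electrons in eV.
3.1027 eV

Using Einstein's photoelectric equation: KE_max = hf - φ

First, calculate the photon energy:
E_photon = hf = (6.626×10⁻³⁴ J·s)(1.686e+15 Hz)
E_photon = 6.9727 eV

Then, the maximum kinetic energy:
KE_max = E_photon - φ = 6.9727 eV - 3.87 eV = 3.1027 eV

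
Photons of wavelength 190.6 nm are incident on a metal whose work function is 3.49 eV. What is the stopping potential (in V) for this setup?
3.0149 V

The stopping potential V_s satisfies: eV_s = KE_max

First, find KE_max using Einstein's equation:
E_photon = hc/λ = 6.5049 eV
KE_max = E_photon - φ = 6.5049 - 3.49 = 3.0149 eV

Since eV_s = KE_max:
V_s = KE_max/e = 3.0149 V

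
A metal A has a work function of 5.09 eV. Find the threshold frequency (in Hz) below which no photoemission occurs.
1.2308e+15 Hz

The threshold frequency is when the photon energy equals the work function:
hf₀ = φ

Solving for f₀:
f₀ = φ/h = (5.09 eV × 1.602×10⁻¹⁹ J/eV) / (6.626×10⁻³⁴ J·s)
f₀ = 1.2308e+15 Hz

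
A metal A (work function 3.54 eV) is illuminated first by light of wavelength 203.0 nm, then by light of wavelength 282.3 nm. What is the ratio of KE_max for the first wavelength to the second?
3.0139

Using Einstein's equation: KE_max = hc/λ - φ

For λ₁ = 203.0 nm:
E₁ = hc/λ₁ = 6.1076 eV
KE₁ = E₁ - φ = 6.1076 - 3.54 = 2.5676 eV

For λ₂ = 282.3 nm:
E₂ = hc/λ₂ = 4.3919 eV
KE₂ = E₂ - φ = 4.3919 - 3.54 = 0.8519 eV

Ratio: KE₁/KE₂ = 2.5676/0.8519 = 3.0139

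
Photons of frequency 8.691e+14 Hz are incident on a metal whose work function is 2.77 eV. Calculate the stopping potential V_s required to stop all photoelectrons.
0.8243 V

The stopping potential V_s satisfies: eV_s = KE_max

First, find KE_max using Einstein's equation:
E_photon = hf = (6.626×10⁻³⁴ J·s)(8.691e+14 Hz) = 3.5943 eV
KE_max = E_photon - φ = 3.5943 - 2.77 = 0.8243 eV

Since eV_s = KE_max:
V_s = KE_max/e = 0.8243 V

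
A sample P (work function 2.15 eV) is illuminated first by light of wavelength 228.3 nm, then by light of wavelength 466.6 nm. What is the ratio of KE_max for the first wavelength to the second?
6.4686

Using Einstein's equation: KE_max = hc/λ - φ

For λ₁ = 228.3 nm:
E₁ = hc/λ₁ = 5.4308 eV
KE₁ = E₁ - φ = 5.4308 - 2.15 = 3.2808 eV

For λ₂ = 466.6 nm:
E₂ = hc/λ₂ = 2.6572 eV
KE₂ = E₂ - φ = 2.6572 - 2.15 = 0.5072 eV

Ratio: KE₁/KE₂ = 3.2808/0.5072 = 6.4686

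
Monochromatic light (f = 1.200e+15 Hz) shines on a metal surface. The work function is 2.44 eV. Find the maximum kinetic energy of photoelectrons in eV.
2.5228 eV

Using Einstein's photoelectric equation: KE_max = hf - φ

First, calculate the photon energy:
E_photon = hf = (6.626×10⁻³⁴ J·s)(1.200e+15 Hz)
E_photon = 4.9628 eV

Then, the maximum kinetic energy:
KE_max = E_photon - φ = 4.9628 eV - 2.44 eV = 2.5228 eV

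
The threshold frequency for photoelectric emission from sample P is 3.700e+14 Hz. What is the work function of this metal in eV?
1.53 eV

At the threshold frequency, photon energy equals work function:
φ = hf₀

Calculating:
φ = (6.626×10⁻³⁴ J·s)(3.700e+14 Hz)
φ = 1.53 eV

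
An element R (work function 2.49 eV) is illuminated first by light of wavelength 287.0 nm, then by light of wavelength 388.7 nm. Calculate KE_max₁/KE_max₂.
2.6154

Using Einstein's equation: KE_max = hc/λ - φ

For λ₁ = 287.0 nm:
E₁ = hc/λ₁ = 4.3200 eV
KE₁ = E₁ - φ = 4.3200 - 2.49 = 1.8300 eV

For λ₂ = 388.7 nm:
E₂ = hc/λ₂ = 3.1897 eV
KE₂ = E₂ - φ = 3.1897 - 2.49 = 0.6997 eV

Ratio: KE₁/KE₂ = 1.8300/0.6997 = 2.6154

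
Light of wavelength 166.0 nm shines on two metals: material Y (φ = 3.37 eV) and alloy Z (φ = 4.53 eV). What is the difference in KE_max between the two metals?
1.1600 eV

Using KE_max = hc/λ - φ for each metal:

Photon energy: E = hc/λ = 7.4689 eV

For material Y (φ₁ = 3.37 eV):
KE₁ = E - φ₁ = 7.4689 - 3.37 = 4.0989 eV

For alloy Z (φ₂ = 4.53 eV):
KE₂ = E - φ₂ = 7.4689 - 4.53 = 2.9389 eV

Difference:
ΔKE = KE₁ - KE₂ = 4.0989 - 2.9389 = 1.1600 eV

Note: The difference equals the difference in work functions: 4.53 - 3.37 = 1.16 eV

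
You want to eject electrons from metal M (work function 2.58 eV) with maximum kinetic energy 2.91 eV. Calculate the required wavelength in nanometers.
225.84 nm

From Einstein's equation: KE_max = hc/λ - φ

Rearranging for λ:
hc/λ = KE_max + φ
λ = hc/(KE_max + φ)

Required photon energy:
E_photon = KE_max + φ = 2.91 + 2.58 = 5.49 eV

Required wavelength:
λ = hc/E_photon = (6.626×10⁻³⁴)(3×10⁸) / (5.49 × 1.602×10⁻¹⁹)
λ = 225.84 nm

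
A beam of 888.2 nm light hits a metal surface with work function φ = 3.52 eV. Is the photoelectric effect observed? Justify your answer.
No

For photoemission, the photon energy must exceed the work function.

Photon energy: E = hc/λ = 1.3959 eV
Work function: φ = 3.52 eV

Since E_photon (1.3959 eV) < φ (3.52 eV), photoemission will NOT occur.
The threshold wavelength is λ₀ = hc/φ = 352.2 nm.
Since 888.2 nm > 352.2 nm, the photons lack sufficient energy.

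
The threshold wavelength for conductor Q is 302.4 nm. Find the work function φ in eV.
4.10 eV

At the threshold wavelength, photon energy equals work function:
φ = hc/λ₀

Calculating:
φ = (6.626×10⁻³⁴ J·s)(3×10⁸ m/s) / (302.4×10⁻⁹ m)
φ = 4.10 eV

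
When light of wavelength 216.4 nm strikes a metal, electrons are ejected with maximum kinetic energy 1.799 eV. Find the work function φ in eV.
3.93 eV

From Einstein's photoelectric equation: KE_max = hf - φ = hc/λ - φ

Rearranging for φ:
φ = hc/λ - KE_max

Calculate photon energy:
E_photon = hc/λ = 5.7294 eV

Therefore:
φ = 5.7294 - 1.799 = 3.93 eV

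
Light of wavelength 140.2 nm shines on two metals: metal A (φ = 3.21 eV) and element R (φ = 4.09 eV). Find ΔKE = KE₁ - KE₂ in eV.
0.8800 eV

Using KE_max = hc/λ - φ for each metal:

Photon energy: E = hc/λ = 8.8434 eV

For metal A (φ₁ = 3.21 eV):
KE₁ = E - φ₁ = 8.8434 - 3.21 = 5.6334 eV

For element R (φ₂ = 4.09 eV):
KE₂ = E - φ₂ = 8.8434 - 4.09 = 4.7534 eV

Difference:
ΔKE = KE₁ - KE₂ = 5.6334 - 4.7534 = 0.8800 eV

Note: The difference equals the difference in work functions: 4.09 - 3.21 = 0.88 eV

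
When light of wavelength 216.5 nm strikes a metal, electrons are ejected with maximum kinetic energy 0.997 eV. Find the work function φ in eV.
4.73 eV

From Einstein's photoelectric equation: KE_max = hf - φ = hc/λ - φ

Rearranging for φ:
φ = hc/λ - KE_max

Calculate photon energy:
E_photon = hc/λ = 5.7268 eV

Therefore:
φ = 5.7268 - 0.997 = 4.73 eV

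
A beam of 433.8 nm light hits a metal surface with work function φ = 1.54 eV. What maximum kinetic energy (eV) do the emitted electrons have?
1.3181 eV

Using Einstein's photoelectric equation: KE_max = hf - φ = hc/λ - φ

First, calculate the photon energy:
E_photon = hc/λ = (6.626×10⁻³⁴ J·s)(3×10⁸ m/s) / (433.8×10⁻⁹ m)
E_photon = 2.8581 eV

Then, the maximum kinetic energy:
KE_max = E_photon - φ = 2.8581 eV - 1.54 eV = 1.3181 eV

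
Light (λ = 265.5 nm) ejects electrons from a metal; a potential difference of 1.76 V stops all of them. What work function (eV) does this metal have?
2.91 eV

The stopping potential gives the maximum kinetic energy: KE_max = eV_s = 1.76 eV

From Einstein's photoelectric equation: KE_max = hc/λ - φ
Rearranging: φ = hc/λ - KE_max

Calculate photon energy:
E_photon = hc/λ = (6.626×10⁻³⁴ J·s)(3×10⁸ m/s) / (265.5×10⁻⁹ m) = 4.6698 eV

Therefore:
φ = 4.6698 - 1.76 = 2.91 eV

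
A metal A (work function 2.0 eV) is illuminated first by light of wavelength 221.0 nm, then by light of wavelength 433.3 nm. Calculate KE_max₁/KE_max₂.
4.1910

Using Einstein's equation: KE_max = hc/λ - φ

For λ₁ = 221.0 nm:
E₁ = hc/λ₁ = 5.6101 eV
KE₁ = E₁ - φ = 5.6101 - 2.0 = 3.6101 eV

For λ₂ = 433.3 nm:
E₂ = hc/λ₂ = 2.8614 eV
KE₂ = E₂ - φ = 2.8614 - 2.0 = 0.8614 eV

Ratio: KE₁/KE₂ = 3.6101/0.8614 = 4.1910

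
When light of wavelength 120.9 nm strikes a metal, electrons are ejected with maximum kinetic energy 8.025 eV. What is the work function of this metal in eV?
2.23 eV

From Einstein's photoelectric equation: KE_max = hf - φ = hc/λ - φ

Rearranging for φ:
φ = hc/λ - KE_max

Calculate photon energy:
E_photon = hc/λ = 10.2551 eV

Therefore:
φ = 10.2551 - 8.025 = 2.23 eV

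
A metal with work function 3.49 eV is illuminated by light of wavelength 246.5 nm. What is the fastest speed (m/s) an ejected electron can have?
7.3596e+05 m/s

First, find the maximum kinetic energy:
E_photon = hc/λ = 5.0298 eV
KE_max = E_photon - φ = 5.0298 - 3.49 = 1.5398 eV

Convert to Joules: KE_max = 1.5398 × 1.602×10⁻¹⁹ J = 2.4670e-19 J

Then use KE = ½mv² to find velocity:
v = √(2·KE/m) = √(2 × 2.4670e-19 J / 9.109e-31 kg)
v = 7.3596e+05 m/s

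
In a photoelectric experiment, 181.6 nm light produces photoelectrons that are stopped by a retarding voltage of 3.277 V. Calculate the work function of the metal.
3.55 eV

The stopping potential gives the maximum kinetic energy: KE_max = eV_s = 3.277 eV

From Einstein's photoelectric equation: KE_max = hc/λ - φ
Rearranging: φ = hc/λ - KE_max

Calculate photon energy:
E_photon = hc/λ = (6.626×10⁻³⁴ J·s)(3×10⁸ m/s) / (181.6×10⁻⁹ m) = 6.8273 eV

Therefore:
φ = 6.8273 - 3.277 = 3.55 eV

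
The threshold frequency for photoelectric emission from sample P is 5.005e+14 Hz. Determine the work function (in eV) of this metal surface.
2.07 eV

At the threshold frequency, photon energy equals work function:
φ = hf₀

Calculating:
φ = (6.626×10⁻³⁴ J·s)(5.005e+14 Hz)
φ = 2.07 eV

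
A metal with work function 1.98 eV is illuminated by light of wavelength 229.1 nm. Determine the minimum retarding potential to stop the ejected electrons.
3.4318 V

The stopping potential V_s satisfies: eV_s = KE_max

First, find KE_max using Einstein's equation:
E_photon = hc/λ = 5.4118 eV
KE_max = E_photon - φ = 5.4118 - 1.98 = 3.4318 eV

Since eV_s = KE_max:
V_s = KE_max/e = 3.4318 V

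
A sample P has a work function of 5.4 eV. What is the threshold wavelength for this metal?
229.60 nm

The threshold wavelength is when the photon energy equals the work function:
hc/λ₀ = φ

Solving for λ₀:
λ₀ = hc/φ = (6.626×10⁻³⁴ J·s)(3×10⁸ m/s) / (5.4 eV × 1.602×10⁻¹⁹ J/eV)
λ₀ = 229.60 nm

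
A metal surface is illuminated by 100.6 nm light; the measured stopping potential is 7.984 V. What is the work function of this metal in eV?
4.34 eV

The stopping potential gives the maximum kinetic energy: KE_max = eV_s = 7.984 eV

From Einstein's photoelectric equation: KE_max = hc/λ - φ
Rearranging: φ = hc/λ - KE_max

Calculate photon energy:
E_photon = hc/λ = (6.626×10⁻³⁴ J·s)(3×10⁸ m/s) / (100.6×10⁻⁹ m) = 12.3245 eV

Therefore:
φ = 12.3245 - 7.984 = 4.34 eV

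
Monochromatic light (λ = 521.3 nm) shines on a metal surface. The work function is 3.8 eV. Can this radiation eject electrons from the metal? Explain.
No

For photoemission, the photon energy must exceed the work function.

Photon energy: E = hc/λ = 2.3784 eV
Work function: φ = 3.8 eV

Since E_photon (2.3784 eV) < φ (3.8 eV), photoemission will NOT occur.
The threshold wavelength is λ₀ = hc/φ = 326.3 nm.
Since 521.3 nm > 326.3 nm, the photons lack sufficient energy.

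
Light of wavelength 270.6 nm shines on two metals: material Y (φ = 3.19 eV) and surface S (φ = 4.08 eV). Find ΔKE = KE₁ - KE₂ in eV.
0.8900 eV

Using KE_max = hc/λ - φ for each metal:

Photon energy: E = hc/λ = 4.5818 eV

For material Y (φ₁ = 3.19 eV):
KE₁ = E - φ₁ = 4.5818 - 3.19 = 1.3918 eV

For surface S (φ₂ = 4.08 eV):
KE₂ = E - φ₂ = 4.5818 - 4.08 = 0.5018 eV

Difference:
ΔKE = KE₁ - KE₂ = 1.3918 - 0.5018 = 0.8900 eV

Note: The difference equals the difference in work functions: 4.08 - 3.19 = 0.89 eV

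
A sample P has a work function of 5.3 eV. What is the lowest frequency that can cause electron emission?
1.2815e+15 Hz

The threshold frequency is when the photon energy equals the work function:
hf₀ = φ

Solving for f₀:
f₀ = φ/h = (5.3 eV × 1.602×10⁻¹⁹ J/eV) / (6.626×10⁻³⁴ J·s)
f₀ = 1.2815e+15 Hz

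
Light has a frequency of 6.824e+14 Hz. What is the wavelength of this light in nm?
439.32 nm

Using the wave equation: c = fλ

Solving for wavelength:
λ = c/f = (3×10⁸ m/s) / (6.824e+14 Hz)
λ = 439.32 nm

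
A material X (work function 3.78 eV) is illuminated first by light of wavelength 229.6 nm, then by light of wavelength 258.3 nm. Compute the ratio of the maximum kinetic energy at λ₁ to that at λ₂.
1.5882

Using Einstein's equation: KE_max = hc/λ - φ

For λ₁ = 229.6 nm:
E₁ = hc/λ₁ = 5.4000 eV
KE₁ = E₁ - φ = 5.4000 - 3.78 = 1.6200 eV

For λ₂ = 258.3 nm:
E₂ = hc/λ₂ = 4.8000 eV
KE₂ = E₂ - φ = 4.8000 - 3.78 = 1.0200 eV

Ratio: KE₁/KE₂ = 1.6200/1.0200 = 1.5882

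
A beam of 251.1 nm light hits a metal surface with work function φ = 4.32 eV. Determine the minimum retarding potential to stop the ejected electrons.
0.6176 V

The stopping potential V_s satisfies: eV_s = KE_max

First, find KE_max using Einstein's equation:
E_photon = hc/λ = 4.9376 eV
KE_max = E_photon - φ = 4.9376 - 4.32 = 0.6176 eV

Since eV_s = KE_max:
V_s = KE_max/e = 0.6176 V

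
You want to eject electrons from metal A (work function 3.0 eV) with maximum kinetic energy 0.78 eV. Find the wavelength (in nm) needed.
328.00 nm

From Einstein's equation: KE_max = hc/λ - φ

Rearranging for λ:
hc/λ = KE_max + φ
λ = hc/(KE_max + φ)

Required photon energy:
E_photon = KE_max + φ = 0.78 + 3.0 = 3.78 eV

Required wavelength:
λ = hc/E_photon = (6.626×10⁻³⁴)(3×10⁸) / (3.78 × 1.602×10⁻¹⁹)
λ = 328.00 nm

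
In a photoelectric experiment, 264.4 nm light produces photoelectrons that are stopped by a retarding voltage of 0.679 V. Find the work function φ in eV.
4.01 eV

The stopping potential gives the maximum kinetic energy: KE_max = eV_s = 0.679 eV

From Einstein's photoelectric equation: KE_max = hc/λ - φ
Rearranging: φ = hc/λ - KE_max

Calculate photon energy:
E_photon = hc/λ = (6.626×10⁻³⁴ J·s)(3×10⁸ m/s) / (264.4×10⁻⁹ m) = 4.6893 eV

Therefore:
φ = 4.6893 - 0.679 = 4.01 eV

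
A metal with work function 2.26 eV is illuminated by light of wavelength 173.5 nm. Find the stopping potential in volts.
4.8861 V

The stopping potential V_s satisfies: eV_s = KE_max

First, find KE_max using Einstein's equation:
E_photon = hc/λ = 7.1461 eV
KE_max = E_photon - φ = 7.1461 - 2.26 = 4.8861 eV

Since eV_s = KE_max:
V_s = KE_max/e = 4.8861 V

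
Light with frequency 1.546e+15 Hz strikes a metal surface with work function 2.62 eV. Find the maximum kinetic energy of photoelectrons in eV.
3.7737 eV

Using Einstein's photoelectric equation: KE_max = hf - φ

First, calculate the photon energy:
E_photon = hf = (6.626×10⁻³⁴ J·s)(1.546e+15 Hz)
E_photon = 6.3937 eV

Then, the maximum kinetic energy:
KE_max = E_photon - φ = 6.3937 eV - 2.62 eV = 3.7737 eV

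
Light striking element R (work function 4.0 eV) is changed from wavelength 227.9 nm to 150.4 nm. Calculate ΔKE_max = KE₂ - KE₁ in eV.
2.8033 eV

Using Einstein's equation: KE_max = hc/λ - φ

For λ₁ = 227.9 nm:
KE₁ = hc/λ₁ - φ = 5.4403 - 4.0 = 1.4403 eV

For λ₂ = 150.4 nm:
KE₂ = hc/λ₂ - φ = 8.2436 - 4.0 = 4.2436 eV

Change in KE:
ΔKE = KE₂ - KE₁ = 4.2436 - 1.4403 = 2.8033 eV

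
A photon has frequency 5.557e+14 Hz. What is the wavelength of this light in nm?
539.49 nm

Using the wave equation: c = fλ

Solving for wavelength:
λ = c/f = (3×10⁸ m/s) / (5.557e+14 Hz)
λ = 539.49 nm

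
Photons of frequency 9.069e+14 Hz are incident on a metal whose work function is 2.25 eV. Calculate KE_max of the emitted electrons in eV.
1.5006 eV

Using Einstein's photoelectric equation: KE_max = hf - φ

First, calculate the photon energy:
E_photon = hf = (6.626×10⁻³⁴ J·s)(9.069e+14 Hz)
E_photon = 3.7506 eV

Then, the maximum kinetic energy:
KE_max = E_photon - φ = 3.7506 eV - 2.25 eV = 1.5006 eV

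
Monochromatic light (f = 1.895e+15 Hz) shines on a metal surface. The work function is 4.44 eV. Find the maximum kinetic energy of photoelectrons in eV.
3.3971 eV

Using Einstein's photoelectric equation: KE_max = hf - φ

First, calculate the photon energy:
E_photon = hf = (6.626×10⁻³⁴ J·s)(1.895e+15 Hz)
E_photon = 7.8371 eV

Then, the maximum kinetic energy:
KE_max = E_photon - φ = 7.8371 eV - 4.44 eV = 3.3971 eV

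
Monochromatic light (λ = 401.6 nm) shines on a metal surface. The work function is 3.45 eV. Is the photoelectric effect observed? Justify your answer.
No

For photoemission, the photon energy must exceed the work function.

Photon energy: E = hc/λ = 3.0873 eV
Work function: φ = 3.45 eV

Since E_photon (3.0873 eV) < φ (3.45 eV), photoemission will NOT occur.
The threshold wavelength is λ₀ = hc/φ = 359.4 nm.
Since 401.6 nm > 359.4 nm, the photons lack sufficient energy.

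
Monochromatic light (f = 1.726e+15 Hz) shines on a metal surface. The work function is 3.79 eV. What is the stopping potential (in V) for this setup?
3.3482 V

The stopping potential V_s satisfies: eV_s = KE_max

First, find KE_max using Einstein's equation:
E_photon = hf = (6.626×10⁻³⁴ J·s)(1.726e+15 Hz) = 7.1382 eV
KE_max = E_photon - φ = 7.1382 - 3.79 = 3.3482 eV

Since eV_s = KE_max:
V_s = KE_max/e = 3.3482 V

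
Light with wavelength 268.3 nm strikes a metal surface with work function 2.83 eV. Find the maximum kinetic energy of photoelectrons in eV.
1.7911 eV

Using Einstein's photoelectric equation: KE_max = hf - φ = hc/λ - φ

First, calculate the photon energy:
E_photon = hc/λ = (6.626×10⁻³⁴ J·s)(3×10⁸ m/s) / (268.3×10⁻⁹ m)
E_photon = 4.6211 eV

Then, the maximum kinetic energy:
KE_max = E_photon - φ = 4.6211 eV - 2.83 eV = 1.7911 eV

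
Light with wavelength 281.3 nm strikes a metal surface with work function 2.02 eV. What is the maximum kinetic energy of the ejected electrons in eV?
2.3875 eV

Using Einstein's photoelectric equation: KE_max = hf - φ = hc/λ - φ

First, calculate the photon energy:
E_photon = hc/λ = (6.626×10⁻³⁴ J·s)(3×10⁸ m/s) / (281.3×10⁻⁹ m)
E_photon = 4.4075 eV

Then, the maximum kinetic energy:
KE_max = E_photon - φ = 4.4075 eV - 2.02 eV = 2.3875 eV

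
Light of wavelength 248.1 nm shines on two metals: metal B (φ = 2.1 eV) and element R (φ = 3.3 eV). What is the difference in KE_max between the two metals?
1.2000 eV

Using KE_max = hc/λ - φ for each metal:

Photon energy: E = hc/λ = 4.9973 eV

For metal B (φ₁ = 2.1 eV):
KE₁ = E - φ₁ = 4.9973 - 2.1 = 2.8973 eV

For element R (φ₂ = 3.3 eV):
KE₂ = E - φ₂ = 4.9973 - 3.3 = 1.6973 eV

Difference:
ΔKE = KE₁ - KE₂ = 2.8973 - 1.6973 = 1.2000 eV

Note: The difference equals the difference in work functions: 3.3 - 2.1 = 1.20 eV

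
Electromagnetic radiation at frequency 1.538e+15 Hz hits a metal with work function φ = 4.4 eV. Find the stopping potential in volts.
1.9607 V

The stopping potential V_s satisfies: eV_s = KE_max

First, find KE_max using Einstein's equation:
E_photon = hf = (6.626×10⁻³⁴ J·s)(1.538e+15 Hz) = 6.3607 eV
KE_max = E_photon - φ = 6.3607 - 4.4 = 1.9607 eV

Since eV_s = KE_max:
V_s = KE_max/e = 1.9607 V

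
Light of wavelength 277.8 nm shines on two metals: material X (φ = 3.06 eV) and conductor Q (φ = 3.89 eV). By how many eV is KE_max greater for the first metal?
0.8300 eV

Using KE_max = hc/λ - φ for each metal:

Photon energy: E = hc/λ = 4.4631 eV

For material X (φ₁ = 3.06 eV):
KE₁ = E - φ₁ = 4.4631 - 3.06 = 1.4031 eV

For conductor Q (φ₂ = 3.89 eV):
KE₂ = E - φ₂ = 4.4631 - 3.89 = 0.5731 eV

Difference:
ΔKE = KE₁ - KE₂ = 1.4031 - 0.5731 = 0.8300 eV

Note: The difference equals the difference in work functions: 3.89 - 3.06 = 0.83 eV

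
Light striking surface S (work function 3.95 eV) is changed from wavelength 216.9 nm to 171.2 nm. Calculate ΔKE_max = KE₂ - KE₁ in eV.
1.5259 eV

Using Einstein's equation: KE_max = hc/λ - φ

For λ₁ = 216.9 nm:
KE₁ = hc/λ₁ - φ = 5.7162 - 3.95 = 1.7662 eV

For λ₂ = 171.2 nm:
KE₂ = hc/λ₂ - φ = 7.2421 - 3.95 = 3.2921 eV

Change in KE:
ΔKE = KE₂ - KE₁ = 3.2921 - 1.7662 = 1.5259 eV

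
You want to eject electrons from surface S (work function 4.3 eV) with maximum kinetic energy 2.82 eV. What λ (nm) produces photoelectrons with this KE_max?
174.14 nm

From Einstein's equation: KE_max = hc/λ - φ

Rearranging for λ:
hc/λ = KE_max + φ
λ = hc/(KE_max + φ)

Required photon energy:
E_photon = KE_max + φ = 2.82 + 4.3 = 7.12 eV

Required wavelength:
λ = hc/E_photon = (6.626×10⁻³⁴)(3×10⁸) / (7.12 × 1.602×10⁻¹⁹)
λ = 174.14 nm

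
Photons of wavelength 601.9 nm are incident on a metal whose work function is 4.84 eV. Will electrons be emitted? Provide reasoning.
No

For photoemission, the photon energy must exceed the work function.

Photon energy: E = hc/λ = 2.0599 eV
Work function: φ = 4.84 eV

Since E_photon (2.0599 eV) < φ (4.84 eV), photoemission will NOT occur.
The threshold wavelength is λ₀ = hc/φ = 256.2 nm.
Since 601.9 nm > 256.2 nm, the photons lack sufficient energy.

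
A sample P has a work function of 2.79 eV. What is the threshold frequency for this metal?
6.7462e+14 Hz

The threshold frequency is when the photon energy equals the work function:
hf₀ = φ

Solving for f₀:
f₀ = φ/h = (2.79 eV × 1.602×10⁻¹⁹ J/eV) / (6.626×10⁻³⁴ J·s)
f₀ = 6.7462e+14 Hz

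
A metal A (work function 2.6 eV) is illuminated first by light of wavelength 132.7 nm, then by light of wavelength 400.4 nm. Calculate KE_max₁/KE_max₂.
13.5812

Using Einstein's equation: KE_max = hc/λ - φ

For λ₁ = 132.7 nm:
E₁ = hc/λ₁ = 9.3432 eV
KE₁ = E₁ - φ = 9.3432 - 2.6 = 6.7432 eV

For λ₂ = 400.4 nm:
E₂ = hc/λ₂ = 3.0965 eV
KE₂ = E₂ - φ = 3.0965 - 2.6 = 0.4965 eV

Ratio: KE₁/KE₂ = 6.7432/0.4965 = 13.5812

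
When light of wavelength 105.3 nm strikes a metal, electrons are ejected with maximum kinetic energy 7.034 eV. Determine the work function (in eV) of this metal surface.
4.74 eV

From Einstein's photoelectric equation: KE_max = hf - φ = hc/λ - φ

Rearranging for φ:
φ = hc/λ - KE_max

Calculate photon energy:
E_photon = hc/λ = 11.7744 eV

Therefore:
φ = 11.7744 - 7.034 = 4.74 eV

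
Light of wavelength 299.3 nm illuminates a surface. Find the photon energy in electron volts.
4.1425 eV

Using E = hf = hc/λ:

E = hc/λ = (6.626×10⁻³⁴ J·s)(3×10⁸ m/s) / (299.3×10⁻⁹ m)
E = 4.1425 eV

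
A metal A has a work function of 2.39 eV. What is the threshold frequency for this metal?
5.7790e+14 Hz

The threshold frequency is when the photon energy equals the work function:
hf₀ = φ

Solving for f₀:
f₀ = φ/h = (2.39 eV × 1.602×10⁻¹⁹ J/eV) / (6.626×10⁻³⁴ J·s)
f₀ = 5.7790e+14 Hz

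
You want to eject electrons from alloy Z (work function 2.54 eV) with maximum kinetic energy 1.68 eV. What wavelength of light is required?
293.80 nm

From Einstein's equation: KE_max = hc/λ - φ

Rearranging for λ:
hc/λ = KE_max + φ
λ = hc/(KE_max + φ)

Required photon energy:
E_photon = KE_max + φ = 1.68 + 2.54 = 4.22 eV

Required wavelength:
λ = hc/E_photon = (6.626×10⁻³⁴)(3×10⁸) / (4.22 × 1.602×10⁻¹⁹)
λ = 293.80 nm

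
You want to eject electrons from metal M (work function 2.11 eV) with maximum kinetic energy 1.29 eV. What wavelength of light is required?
364.66 nm

From Einstein's equation: KE_max = hc/λ - φ

Rearranging for λ:
hc/λ = KE_max + φ
λ = hc/(KE_max + φ)

Required photon energy:
E_photon = KE_max + φ = 1.29 + 2.11 = 3.40 eV

Required wavelength:
λ = hc/E_photon = (6.626×10⁻³⁴)(3×10⁸) / (3.40 × 1.602×10⁻¹⁹)
λ = 364.66 nm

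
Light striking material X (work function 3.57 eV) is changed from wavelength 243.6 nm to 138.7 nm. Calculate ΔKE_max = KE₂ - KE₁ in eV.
3.8494 eV

Using Einstein's equation: KE_max = hc/λ - φ

For λ₁ = 243.6 nm:
KE₁ = hc/λ₁ - φ = 5.0897 - 3.57 = 1.5197 eV

For λ₂ = 138.7 nm:
KE₂ = hc/λ₂ - φ = 8.9390 - 3.57 = 5.3690 eV

Change in KE:
ΔKE = KE₂ - KE₁ = 5.3690 - 1.5197 = 3.8494 eV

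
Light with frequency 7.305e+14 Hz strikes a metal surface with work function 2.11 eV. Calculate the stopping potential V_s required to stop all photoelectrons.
0.9111 V

The stopping potential V_s satisfies: eV_s = KE_max

First, find KE_max using Einstein's equation:
E_photon = hf = (6.626×10⁻³⁴ J·s)(7.305e+14 Hz) = 3.0211 eV
KE_max = E_photon - φ = 3.0211 - 2.11 = 0.9111 eV

Since eV_s = KE_max:
V_s = KE_max/e = 0.9111 V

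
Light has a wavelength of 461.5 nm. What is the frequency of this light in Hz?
6.4960e+14 Hz

Using the wave equation: c = fλ

Solving for frequency:
f = c/λ = (3×10⁸ m/s) / (461.5×10⁻⁹ m)
f = 6.4960e+14 Hz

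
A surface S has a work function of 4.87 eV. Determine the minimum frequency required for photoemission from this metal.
1.1776e+15 Hz

The threshold frequency is when the photon energy equals the work function:
hf₀ = φ

Solving for f₀:
f₀ = φ/h = (4.87 eV × 1.602×10⁻¹⁹ J/eV) / (6.626×10⁻³⁴ J·s)
f₀ = 1.1776e+15 Hz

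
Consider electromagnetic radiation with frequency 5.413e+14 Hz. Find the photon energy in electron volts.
2.2386 eV

Using E = hf:

E = hf = (6.626×10⁻³⁴ J·s)(5.413e+14 Hz)
E = 2.2386 eV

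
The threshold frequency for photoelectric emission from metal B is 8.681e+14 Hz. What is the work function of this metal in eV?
3.59 eV

At the threshold frequency, photon energy equals work function:
φ = hf₀

Calculating:
φ = (6.626×10⁻³⁴ J·s)(8.681e+14 Hz)
φ = 3.59 eV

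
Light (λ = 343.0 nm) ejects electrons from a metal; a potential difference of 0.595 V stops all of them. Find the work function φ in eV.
3.02 eV

The stopping potential gives the maximum kinetic energy: KE_max = eV_s = 0.595 eV

From Einstein's photoelectric equation: KE_max = hc/λ - φ
Rearranging: φ = hc/λ - KE_max

Calculate photon energy:
E_photon = hc/λ = (6.626×10⁻³⁴ J·s)(3×10⁸ m/s) / (343.0×10⁻⁹ m) = 3.6147 eV

Therefore:
φ = 3.6147 - 0.595 = 3.02 eV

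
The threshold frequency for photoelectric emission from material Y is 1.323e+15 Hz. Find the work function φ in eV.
5.47 eV

At the threshold frequency, photon energy equals work function:
φ = hf₀

Calculating:
φ = (6.626×10⁻³⁴ J·s)(1.323e+15 Hz)
φ = 5.47 eV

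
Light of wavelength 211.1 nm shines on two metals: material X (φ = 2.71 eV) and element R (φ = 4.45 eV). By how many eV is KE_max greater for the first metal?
1.7400 eV

Using KE_max = hc/λ - φ for each metal:

Photon energy: E = hc/λ = 5.8732 eV

For material X (φ₁ = 2.71 eV):
KE₁ = E - φ₁ = 5.8732 - 2.71 = 3.1632 eV

For element R (φ₂ = 4.45 eV):
KE₂ = E - φ₂ = 5.8732 - 4.45 = 1.4232 eV

Difference:
ΔKE = KE₁ - KE₂ = 3.1632 - 1.4232 = 1.7400 eV

Note: The difference equals the difference in work functions: 4.45 - 2.71 = 1.74 eV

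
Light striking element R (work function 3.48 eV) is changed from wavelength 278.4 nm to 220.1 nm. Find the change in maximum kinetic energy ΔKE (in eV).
1.1796 eV

Using Einstein's equation: KE_max = hc/λ - φ

For λ₁ = 278.4 nm:
KE₁ = hc/λ₁ - φ = 4.4535 - 3.48 = 0.9735 eV

For λ₂ = 220.1 nm:
KE₂ = hc/λ₂ - φ = 5.6331 - 3.48 = 2.1531 eV

Change in KE:
ΔKE = KE₂ - KE₁ = 2.1531 - 0.9735 = 1.1796 eV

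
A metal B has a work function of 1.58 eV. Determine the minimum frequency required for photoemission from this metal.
3.8204e+14 Hz

The threshold frequency is when the photon energy equals the work function:
hf₀ = φ

Solving for f₀:
f₀ = φ/h = (1.58 eV × 1.602×10⁻¹⁹ J/eV) / (6.626×10⁻³⁴ J·s)
f₀ = 3.8204e+14 Hz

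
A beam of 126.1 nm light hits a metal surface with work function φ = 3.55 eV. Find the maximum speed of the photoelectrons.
1.4866e+06 m/s

First, find the maximum kinetic energy:
E_photon = hc/λ = 9.8322 eV
KE_max = E_photon - φ = 9.8322 - 3.55 = 6.2822 eV

Convert to Joules: KE_max = 6.2822 × 1.602×10⁻¹⁹ J = 1.0065e-18 J

Then use KE = ½mv² to find velocity:
v = √(2·KE/m) = √(2 × 1.0065e-18 J / 9.109e-31 kg)
v = 1.4866e+06 m/s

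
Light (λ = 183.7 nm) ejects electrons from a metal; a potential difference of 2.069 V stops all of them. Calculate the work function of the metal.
4.68 eV

The stopping potential gives the maximum kinetic energy: KE_max = eV_s = 2.069 eV

From Einstein's photoelectric equation: KE_max = hc/λ - φ
Rearranging: φ = hc/λ - KE_max

Calculate photon energy:
E_photon = hc/λ = (6.626×10⁻³⁴ J·s)(3×10⁸ m/s) / (183.7×10⁻⁹ m) = 6.7493 eV

Therefore:
φ = 6.7493 - 2.069 = 4.68 eV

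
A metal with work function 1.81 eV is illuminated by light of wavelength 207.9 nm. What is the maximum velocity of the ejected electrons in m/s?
1.2088e+06 m/s

First, find the maximum kinetic energy:
E_photon = hc/λ = 5.9636 eV
KE_max = E_photon - φ = 5.9636 - 1.81 = 4.1536 eV

Convert to Joules: KE_max = 4.1536 × 1.602×10⁻¹⁹ J = 6.6549e-19 J

Then use KE = ½mv² to find velocity:
v = √(2·KE/m) = √(2 × 6.6549e-19 J / 9.109e-31 kg)
v = 1.2088e+06 m/s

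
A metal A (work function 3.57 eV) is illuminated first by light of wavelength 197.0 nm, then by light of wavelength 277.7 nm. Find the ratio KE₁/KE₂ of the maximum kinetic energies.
3.0442

Using Einstein's equation: KE_max = hc/λ - φ

For λ₁ = 197.0 nm:
E₁ = hc/λ₁ = 6.2936 eV
KE₁ = E₁ - φ = 6.2936 - 3.57 = 2.7236 eV

For λ₂ = 277.7 nm:
E₂ = hc/λ₂ = 4.4647 eV
KE₂ = E₂ - φ = 4.4647 - 3.57 = 0.8947 eV

Ratio: KE₁/KE₂ = 2.7236/0.8947 = 3.0442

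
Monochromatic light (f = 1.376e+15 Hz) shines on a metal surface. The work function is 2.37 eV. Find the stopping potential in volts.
3.3207 V

The stopping potential V_s satisfies: eV_s = KE_max

First, find KE_max using Einstein's equation:
E_photon = hf = (6.626×10⁻³⁴ J·s)(1.376e+15 Hz) = 5.6907 eV
KE_max = E_photon - φ = 5.6907 - 2.37 = 3.3207 eV

Since eV_s = KE_max:
V_s = KE_max/e = 3.3207 V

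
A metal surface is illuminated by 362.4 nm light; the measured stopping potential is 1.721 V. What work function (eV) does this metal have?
1.70 eV

The stopping potential gives the maximum kinetic energy: KE_max = eV_s = 1.721 eV

From Einstein's photoelectric equation: KE_max = hc/λ - φ
Rearranging: φ = hc/λ - KE_max

Calculate photon energy:
E_photon = hc/λ = (6.626×10⁻³⁴ J·s)(3×10⁸ m/s) / (362.4×10⁻⁹ m) = 3.4212 eV

Therefore:
φ = 3.4212 - 1.721 = 1.70 eV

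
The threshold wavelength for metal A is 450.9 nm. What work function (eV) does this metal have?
2.75 eV

At the threshold wavelength, photon energy equals work function:
φ = hc/λ₀

Calculating:
φ = (6.626×10⁻³⁴ J·s)(3×10⁸ m/s) / (450.9×10⁻⁹ m)
φ = 2.75 eV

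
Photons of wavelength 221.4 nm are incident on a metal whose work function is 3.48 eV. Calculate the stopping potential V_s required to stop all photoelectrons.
2.1200 V

The stopping potential V_s satisfies: eV_s = KE_max

First, find KE_max using Einstein's equation:
E_photon = hc/λ = 5.6000 eV
KE_max = E_photon - φ = 5.6000 - 3.48 = 2.1200 eV

Since eV_s = KE_max:
V_s = KE_max/e = 2.1200 V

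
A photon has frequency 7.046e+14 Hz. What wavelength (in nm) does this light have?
425.48 nm

Using the wave equation: c = fλ

Solving for wavelength:
λ = c/f = (3×10⁸ m/s) / (7.046e+14 Hz)
λ = 425.48 nm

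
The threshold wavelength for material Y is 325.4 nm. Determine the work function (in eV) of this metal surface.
3.81 eV

At the threshold wavelength, photon energy equals work function:
φ = hc/λ₀

Calculating:
φ = (6.626×10⁻³⁴ J·s)(3×10⁸ m/s) / (325.4×10⁻⁹ m)
φ = 3.81 eV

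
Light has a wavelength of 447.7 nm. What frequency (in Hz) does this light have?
6.6963e+14 Hz

Using the wave equation: c = fλ

Solving for frequency:
f = c/λ = (3×10⁸ m/s) / (447.7×10⁻⁹ m)
f = 6.6963e+14 Hz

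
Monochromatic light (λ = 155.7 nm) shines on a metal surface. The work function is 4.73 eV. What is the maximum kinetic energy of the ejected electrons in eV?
3.2330 eV

Using Einstein's photoelectric equation: KE_max = hf - φ = hc/λ - φ

First, calculate the photon energy:
E_photon = hc/λ = (6.626×10⁻³⁴ J·s)(3×10⁸ m/s) / (155.7×10⁻⁹ m)
E_photon = 7.9630 eV

Then, the maximum kinetic energy:
KE_max = E_photon - φ = 7.9630 eV - 4.73 eV = 3.2330 eV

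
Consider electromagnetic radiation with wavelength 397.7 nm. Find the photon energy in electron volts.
3.1175 eV

Using E = hf = hc/λ:

E = hc/λ = (6.626×10⁻³⁴ J·s)(3×10⁸ m/s) / (397.7×10⁻⁹ m)
E = 3.1175 eV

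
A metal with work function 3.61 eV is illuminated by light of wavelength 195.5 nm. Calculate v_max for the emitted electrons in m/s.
9.8030e+05 m/s

First, find the maximum kinetic energy:
E_photon = hc/λ = 6.3419 eV
KE_max = E_photon - φ = 6.3419 - 3.61 = 2.7319 eV

Convert to Joules: KE_max = 2.7319 × 1.602×10⁻¹⁹ J = 4.3770e-19 J

Then use KE = ½mv² to find velocity:
v = √(2·KE/m) = √(2 × 4.3770e-19 J / 9.109e-31 kg)
v = 9.8030e+05 m/s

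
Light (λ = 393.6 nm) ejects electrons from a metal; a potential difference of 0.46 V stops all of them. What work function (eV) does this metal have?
2.69 eV

The stopping potential gives the maximum kinetic energy: KE_max = eV_s = 0.46 eV

From Einstein's photoelectric equation: KE_max = hc/λ - φ
Rearranging: φ = hc/λ - KE_max

Calculate photon energy:
E_photon = hc/λ = (6.626×10⁻³⁴ J·s)(3×10⁸ m/s) / (393.6×10⁻⁹ m) = 3.1500 eV

Therefore:
φ = 3.1500 - 0.46 = 2.69 eV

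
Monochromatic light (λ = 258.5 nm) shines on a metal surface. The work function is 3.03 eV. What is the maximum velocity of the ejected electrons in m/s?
7.8824e+05 m/s

First, find the maximum kinetic energy:
E_photon = hc/λ = 4.7963 eV
KE_max = E_photon - φ = 4.7963 - 3.03 = 1.7663 eV

Convert to Joules: KE_max = 1.7663 × 1.602×10⁻¹⁹ J = 2.8299e-19 J

Then use KE = ½mv² to find velocity:
v = √(2·KE/m) = √(2 × 2.8299e-19 J / 9.109e-31 kg)
v = 7.8824e+05 m/s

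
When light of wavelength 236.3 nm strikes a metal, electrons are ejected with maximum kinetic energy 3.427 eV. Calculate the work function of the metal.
1.82 eV

From Einstein's photoelectric equation: KE_max = hf - φ = hc/λ - φ

Rearranging for φ:
φ = hc/λ - KE_max

Calculate photon energy:
E_photon = hc/λ = 5.2469 eV

Therefore:
φ = 5.2469 - 3.427 = 1.82 eV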